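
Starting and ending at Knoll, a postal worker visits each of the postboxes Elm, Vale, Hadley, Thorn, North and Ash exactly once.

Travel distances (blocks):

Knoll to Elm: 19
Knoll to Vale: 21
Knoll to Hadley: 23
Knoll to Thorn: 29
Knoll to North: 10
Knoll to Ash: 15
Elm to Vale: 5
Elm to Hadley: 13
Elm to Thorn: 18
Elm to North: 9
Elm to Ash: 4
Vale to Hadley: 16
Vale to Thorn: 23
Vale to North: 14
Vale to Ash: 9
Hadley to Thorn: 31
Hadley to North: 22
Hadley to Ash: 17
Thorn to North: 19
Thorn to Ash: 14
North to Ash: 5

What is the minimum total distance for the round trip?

Shortest round trip = 91 blocks.

There are 360 distinct closed tours to check (reversals are equivalent).
Knoll - Elm - Vale - Hadley - Thorn - North - Ash - Knoll: 19+5+16+31+19+5+15 = 110
Knoll - Elm - Vale - Hadley - Thorn - Ash - North - Knoll: 19+5+16+31+14+5+10 = 100
Knoll - Elm - Vale - Hadley - North - Thorn - Ash - Knoll: 19+5+16+22+19+14+15 = 110
Knoll - Elm - Vale - Hadley - North - Ash - Thorn - Knoll: 19+5+16+22+5+14+29 = 110
Knoll - Elm - Vale - Hadley - Ash - Thorn - North - Knoll: 19+5+16+17+14+19+10 = 100
Knoll - Elm - Vale - Hadley - Ash - North - Thorn - Knoll: 19+5+16+17+5+19+29 = 110
Knoll - Elm - Vale - Thorn - Hadley - North - Ash - Knoll: 19+5+23+31+22+5+15 = 120
Knoll - Elm - Vale - Thorn - Hadley - Ash - North - Knoll: 19+5+23+31+17+5+10 = 110
… (352 more)
Knoll - Hadley - Vale - Elm - Thorn - Ash - North - Knoll: 23+16+5+18+14+5+10 = 91  ← best
The minimum is 91.
One optimal route: Knoll → Hadley → Vale → Elm → Thorn → Ash → North → Knoll (or its reverse).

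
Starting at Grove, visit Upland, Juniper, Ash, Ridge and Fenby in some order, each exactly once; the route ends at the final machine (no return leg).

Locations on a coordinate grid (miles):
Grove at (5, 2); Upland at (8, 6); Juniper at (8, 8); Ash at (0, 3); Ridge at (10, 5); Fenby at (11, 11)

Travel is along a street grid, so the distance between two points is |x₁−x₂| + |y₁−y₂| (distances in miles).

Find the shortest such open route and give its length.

There are 5! = 120 possible orderings.
Grove - Upland - Juniper - Ash - Ridge - Fenby: 7+2+13+12+7 = 41
Grove - Upland - Juniper - Ash - Fenby - Ridge: 7+2+13+19+7 = 48
Grove - Upland - Juniper - Ridge - Ash - Fenby: 7+2+5+12+19 = 45
Grove - Upland - Juniper - Ridge - Fenby - Ash: 7+2+5+7+19 = 40
Grove - Upland - Juniper - Fenby - Ash - Ridge: 7+2+6+19+12 = 46
Grove - Upland - Juniper - Fenby - Ridge - Ash: 7+2+6+7+12 = 34
Grove - Upland - Ash - Juniper - Ridge - Fenby: 7+11+13+5+7 = 43
Grove - Upland - Ash - Juniper - Fenby - Ridge: 7+11+13+6+7 = 44
Grove - Upland - Ash - Ridge - Juniper - Fenby: 7+11+12+5+6 = 41
Grove - Upland - Ash - Ridge - Fenby - Juniper: 7+11+12+7+6 = 43
Grove - Upland - Ash - Fenby - Juniper - Ridge: 7+11+19+6+5 = 48
Grove - Upland - Ash - Fenby - Ridge - Juniper: 7+11+19+7+5 = 49
Grove - Upland - Ridge - Juniper - Ash - Fenby: 7+3+5+13+19 = 47
Grove - Upland - Ridge - Juniper - Fenby - Ash: 7+3+5+6+19 = 40
… (106 more)
Grove - Ash - Ridge - Upland - Juniper - Fenby: 6+12+3+2+6 = 29  ← best
The minimum is 29.
One shortest path: Grove → Ash → Ridge → Upland → Juniper → Fenby.

29 miles — the minimum one-way total.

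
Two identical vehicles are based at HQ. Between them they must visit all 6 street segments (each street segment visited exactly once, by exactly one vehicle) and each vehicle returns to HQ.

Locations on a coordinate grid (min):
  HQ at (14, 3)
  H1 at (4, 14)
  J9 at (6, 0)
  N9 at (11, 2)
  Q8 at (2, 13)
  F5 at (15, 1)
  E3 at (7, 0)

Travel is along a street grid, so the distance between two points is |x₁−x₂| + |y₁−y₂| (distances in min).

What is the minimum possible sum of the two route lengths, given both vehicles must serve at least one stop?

Try each way of splitting the stops between the two vehicles (each non-empty) and, for each split, find the best tour for each vehicle:
  {H1} + {J9, N9, Q8, F5, E3}: 42 + 54 = 96
  {J9} + {H1, N9, Q8, F5, E3}: 22 + 56 = 78
  {H1, J9} + {N9, Q8, F5, E3}: 48 + 54 = 102
  {N9} + {H1, J9, Q8, F5, E3}: 8 + 54 = 62
  {H1, N9} + {J9, Q8, F5, E3}: 44 + 52 = 96
  {J9, N9} + {H1, Q8, F5, E3}: 22 + 54 = 76
  … (31 splits in total)
  {F5} + {H1, J9, N9, Q8, E3}: 6 + 52 = 58  ← best
Best: vehicle 1 HQ → F5 → HQ = 6; vehicle 2 HQ → H1 → Q8 → J9 → E3 → N9 → HQ = 52; combined 58.

58 min — the smallest possible combined total.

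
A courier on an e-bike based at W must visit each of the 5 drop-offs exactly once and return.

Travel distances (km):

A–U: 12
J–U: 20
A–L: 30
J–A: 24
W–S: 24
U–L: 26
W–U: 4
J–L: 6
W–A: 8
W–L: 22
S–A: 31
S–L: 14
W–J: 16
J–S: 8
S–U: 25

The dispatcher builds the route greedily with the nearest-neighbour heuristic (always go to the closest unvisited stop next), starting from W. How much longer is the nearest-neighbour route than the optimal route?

From W: U=4, A=8, J=16, L=22, S=24 → choose U (4).
From U: A=12, J=20, S=25, L=26 → choose A (12).
From A: J=24, L=30, S=31 → choose J (24).
From J: L=6, S=8 → choose L (6).
From L: S=14 → choose S (14).
NN route W → U → A → J → L → S → W costs 84.
Optimal: W → J → L → S → U → A → W costs 81 (by enumerating all 60 distinct tours).
Excess = 84 − 81 = 3.

3 km longer than the optimal tour.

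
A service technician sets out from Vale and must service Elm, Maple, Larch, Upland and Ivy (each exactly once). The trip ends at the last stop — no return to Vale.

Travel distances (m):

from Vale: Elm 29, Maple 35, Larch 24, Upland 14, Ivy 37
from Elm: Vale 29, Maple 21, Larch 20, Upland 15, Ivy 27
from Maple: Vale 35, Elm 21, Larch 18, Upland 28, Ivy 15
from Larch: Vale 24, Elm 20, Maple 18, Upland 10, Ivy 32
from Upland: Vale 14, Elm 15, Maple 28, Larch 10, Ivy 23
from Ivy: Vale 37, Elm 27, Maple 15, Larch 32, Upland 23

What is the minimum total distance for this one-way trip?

There are 5! = 120 possible orderings.
Vale→Elm→Maple→Larch→Upland→Ivy: 29+21+18+10+23 = 101
Vale→Elm→Maple→Larch→Ivy→Upland: 29+21+18+32+23 = 123
Vale→Elm→Maple→Upland→Larch→Ivy: 29+21+28+10+32 = 120
Vale→Elm→Maple→Upland→Ivy→Larch: 29+21+28+23+32 = 133
Vale→Elm→Maple→Ivy→Larch→Upland: 29+21+15+32+10 = 107
Vale→Elm→Maple→Ivy→Upland→Larch: 29+21+15+23+10 = 98
Vale→Elm→Larch→Maple→Upland→Ivy: 29+20+18+28+23 = 118
Vale→Elm→Larch→Maple→Ivy→Upland: 29+20+18+15+23 = 105
Vale→Elm→Larch→Upland→Maple→Ivy: 29+20+10+28+15 = 102
Vale→Elm→Larch→Upland→Ivy→Maple: 29+20+10+23+15 = 97
Vale→Elm→Larch→Ivy→Maple→Upland: 29+20+32+15+28 = 124
Vale→Elm→Larch→Ivy→Upland→Maple: 29+20+32+23+28 = 132
Vale→Elm→Upland→Maple→Larch→Ivy: 29+15+28+18+32 = 122
Vale→Elm→Upland→Maple→Ivy→Larch: 29+15+28+15+32 = 119
… (106 more)
Vale→Upland→Larch→Elm→Maple→Ivy: 14+10+20+21+15 = 80  ← best
The minimum is 80.
One shortest path: Vale → Upland → Larch → Elm → Maple → Ivy.

80 m — the minimum one-way total.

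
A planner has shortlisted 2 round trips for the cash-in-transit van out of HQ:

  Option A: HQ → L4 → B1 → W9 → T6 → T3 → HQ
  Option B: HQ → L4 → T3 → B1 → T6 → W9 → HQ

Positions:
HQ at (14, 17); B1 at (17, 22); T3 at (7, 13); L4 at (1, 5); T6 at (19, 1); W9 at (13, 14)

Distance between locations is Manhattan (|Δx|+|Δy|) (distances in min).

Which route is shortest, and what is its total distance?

Option A: 25 + 33 + 12 + 19 + 24 + 11 = 124
Option B: 25 + 14 + 19 + 23 + 19 + 4 = 104

Shortest is Option B, total 104 min.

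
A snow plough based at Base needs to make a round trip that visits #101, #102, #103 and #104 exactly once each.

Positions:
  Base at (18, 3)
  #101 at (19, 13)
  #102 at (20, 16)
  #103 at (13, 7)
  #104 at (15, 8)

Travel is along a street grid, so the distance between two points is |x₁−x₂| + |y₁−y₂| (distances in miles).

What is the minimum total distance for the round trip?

40 miles — the shortest possible round trip.

Base → #101 → #102 → #103 → #104 → Base: 11+4+16+3+8 = 42
Base → #101 → #102 → #104 → #103 → Base: 11+4+13+3+9 = 40
Base → #101 → #103 → #102 → #104 → Base: 11+12+16+13+8 = 60
Base → #101 → #103 → #104 → #102 → Base: 11+12+3+13+15 = 54
Base → #101 → #104 → #102 → #103 → Base: 11+9+13+16+9 = 58
Base → #101 → #104 → #103 → #102 → Base: 11+9+3+16+15 = 54
Base → #102 → #101 → #103 → #104 → Base: 15+4+12+3+8 = 42
Base → #102 → #101 → #104 → #103 → Base: 15+4+9+3+9 = 40
Base → #102 → #103 → #101 → #104 → Base: 15+16+12+9+8 = 60
Base → #102 → #104 → #101 → #103 → Base: 15+13+9+12+9 = 58
Base → #103 → #101 → #102 → #104 → Base: 9+12+4+13+8 = 46
Base → #103 → #102 → #101 → #104 → Base: 9+16+4+9+8 = 46
The minimum is 40.
One optimal route: Base → #101 → #102 → #104 → #103 → Base (or its reverse).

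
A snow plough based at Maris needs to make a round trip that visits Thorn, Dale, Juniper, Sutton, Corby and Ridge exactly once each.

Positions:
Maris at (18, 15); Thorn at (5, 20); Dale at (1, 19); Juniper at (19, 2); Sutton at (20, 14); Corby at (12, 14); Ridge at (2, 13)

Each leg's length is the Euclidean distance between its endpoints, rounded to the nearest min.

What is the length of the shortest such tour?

There are 360 distinct closed tours to check (reversals are equivalent).
Maris-Thorn-Dale-Juniper-Sutton-Corby-Ridge-Maris: 14+4+25+12+8+10+16 = 89
Maris-Thorn-Dale-Juniper-Sutton-Ridge-Corby-Maris: 14+4+25+12+18+10+6 = 89
Maris-Thorn-Dale-Juniper-Corby-Sutton-Ridge-Maris: 14+4+25+14+8+18+16 = 99
Maris-Thorn-Dale-Juniper-Corby-Ridge-Sutton-Maris: 14+4+25+14+10+18+2 = 87
Maris-Thorn-Dale-Juniper-Ridge-Sutton-Corby-Maris: 14+4+25+20+18+8+6 = 95
Maris-Thorn-Dale-Juniper-Ridge-Corby-Sutton-Maris: 14+4+25+20+10+8+2 = 83
Maris-Thorn-Dale-Sutton-Juniper-Corby-Ridge-Maris: 14+4+20+12+14+10+16 = 90
Maris-Thorn-Dale-Sutton-Juniper-Ridge-Corby-Maris: 14+4+20+12+20+10+6 = 86
… (352 more)
Maris-Sutton-Juniper-Ridge-Dale-Thorn-Corby-Maris: 2+12+20+6+4+9+6 = 59  ← best
The minimum is 59.
One optimal route: Maris → Sutton → Juniper → Ridge → Dale → Thorn → Corby → Maris (or its reverse).

59 min — the shortest possible round trip.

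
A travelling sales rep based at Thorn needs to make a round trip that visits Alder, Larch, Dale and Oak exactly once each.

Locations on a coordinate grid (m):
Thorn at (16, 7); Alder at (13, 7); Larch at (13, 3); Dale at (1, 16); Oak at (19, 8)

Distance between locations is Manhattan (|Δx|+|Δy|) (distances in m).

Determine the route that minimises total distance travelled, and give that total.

Thorn → Alder → Larch → Dale → Oak → Thorn: 3+4+25+26+4 = 62
Thorn → Alder → Larch → Oak → Dale → Thorn: 3+4+11+26+24 = 68
Thorn → Alder → Dale → Larch → Oak → Thorn: 3+21+25+11+4 = 64
Thorn → Alder → Dale → Oak → Larch → Thorn: 3+21+26+11+7 = 68
Thorn → Alder → Oak → Larch → Dale → Thorn: 3+7+11+25+24 = 70
Thorn → Alder → Oak → Dale → Larch → Thorn: 3+7+26+25+7 = 68
Thorn → Larch → Alder → Dale → Oak → Thorn: 7+4+21+26+4 = 62
Thorn → Larch → Alder → Oak → Dale → Thorn: 7+4+7+26+24 = 68
Thorn → Larch → Dale → Alder → Oak → Thorn: 7+25+21+7+4 = 64
Thorn → Larch → Oak → Alder → Dale → Thorn: 7+11+7+21+24 = 70
Thorn → Dale → Alder → Larch → Oak → Thorn: 24+21+4+11+4 = 64
Thorn → Dale → Larch → Alder → Oak → Thorn: 24+25+4+7+4 = 64
The minimum is 62.
One optimal route: Thorn → Alder → Larch → Dale → Oak → Thorn (or its reverse).

Shortest round trip = 62 m.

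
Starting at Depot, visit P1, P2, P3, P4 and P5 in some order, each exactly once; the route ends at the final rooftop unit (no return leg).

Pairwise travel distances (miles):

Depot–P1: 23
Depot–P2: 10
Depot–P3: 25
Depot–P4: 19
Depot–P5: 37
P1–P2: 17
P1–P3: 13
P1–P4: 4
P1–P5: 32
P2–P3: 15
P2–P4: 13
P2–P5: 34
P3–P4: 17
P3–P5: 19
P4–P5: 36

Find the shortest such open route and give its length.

There are 5! = 120 possible orderings.
Depot → P1 → P2 → P3 → P4 → P5: 23+17+15+17+36 = 108
Depot → P1 → P2 → P3 → P5 → P4: 23+17+15+19+36 = 110
Depot → P1 → P2 → P4 → P3 → P5: 23+17+13+17+19 = 89
Depot → P1 → P2 → P4 → P5 → P3: 23+17+13+36+19 = 108
Depot → P1 → P2 → P5 → P3 → P4: 23+17+34+19+17 = 110
Depot → P1 → P2 → P5 → P4 → P3: 23+17+34+36+17 = 127
Depot → P1 → P3 → P2 → P4 → P5: 23+13+15+13+36 = 100
Depot → P1 → P3 → P2 → P5 → P4: 23+13+15+34+36 = 121
Depot → P1 → P3 → P4 → P2 → P5: 23+13+17+13+34 = 100
Depot → P1 → P3 → P4 → P5 → P2: 23+13+17+36+34 = 123
Depot → P1 → P3 → P5 → P2 → P4: 23+13+19+34+13 = 102
Depot → P1 → P3 → P5 → P4 → P2: 23+13+19+36+13 = 104
Depot → P1 → P4 → P2 → P3 → P5: 23+4+13+15+19 = 74
Depot → P1 → P4 → P2 → P5 → P3: 23+4+13+34+19 = 93
… (106 more)
Depot → P2 → P4 → P1 → P3 → P5: 10+13+4+13+19 = 59  ← best
The minimum is 59.
One shortest path: Depot → P2 → P4 → P1 → P3 → P5.

Minimum one-way distance = 59 miles.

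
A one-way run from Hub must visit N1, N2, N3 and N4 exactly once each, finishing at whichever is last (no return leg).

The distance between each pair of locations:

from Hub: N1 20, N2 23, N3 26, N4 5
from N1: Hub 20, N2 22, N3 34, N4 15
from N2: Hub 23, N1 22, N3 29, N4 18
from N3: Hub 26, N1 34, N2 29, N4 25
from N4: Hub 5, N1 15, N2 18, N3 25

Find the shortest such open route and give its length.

Shortest open route: 71.

There are 4! = 24 possible orderings.
Hub → N1 → N2 → N3 → N4: 20+22+29+25 = 96
Hub → N1 → N2 → N4 → N3: 20+22+18+25 = 85
Hub → N1 → N3 → N2 → N4: 20+34+29+18 = 101
Hub → N1 → N3 → N4 → N2: 20+34+25+18 = 97
Hub → N1 → N4 → N2 → N3: 20+15+18+29 = 82
Hub → N1 → N4 → N3 → N2: 20+15+25+29 = 89
Hub → N2 → N1 → N3 → N4: 23+22+34+25 = 104
Hub → N2 → N1 → N4 → N3: 23+22+15+25 = 85
Hub → N2 → N3 → N1 → N4: 23+29+34+15 = 101
Hub → N2 → N3 → N4 → N1: 23+29+25+15 = 92
Hub → N2 → N4 → N1 → N3: 23+18+15+34 = 90
Hub → N2 → N4 → N3 → N1: 23+18+25+34 = 100
Hub → N3 → N1 → N2 → N4: 26+34+22+18 = 100
Hub → N3 → N1 → N4 → N2: 26+34+15+18 = 93
… (10 more)
Hub → N4 → N1 → N2 → N3: 5+15+22+29 = 71  ← best
The minimum is 71.
One shortest path: Hub → N4 → N1 → N2 → N3.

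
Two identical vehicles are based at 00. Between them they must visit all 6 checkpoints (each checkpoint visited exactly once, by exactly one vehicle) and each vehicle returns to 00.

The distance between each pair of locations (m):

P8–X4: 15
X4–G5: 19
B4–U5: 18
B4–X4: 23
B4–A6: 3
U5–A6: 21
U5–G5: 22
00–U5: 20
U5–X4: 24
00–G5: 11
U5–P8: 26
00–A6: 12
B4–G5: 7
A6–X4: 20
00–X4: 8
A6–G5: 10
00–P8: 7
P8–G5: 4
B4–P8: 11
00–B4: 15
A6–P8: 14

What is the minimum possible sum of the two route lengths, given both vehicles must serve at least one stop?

Check every non-empty split of the stops between the two vehicles; for each half take its own optimal tour:
  {B4} + {U5, A6, P8, X4, G5}: 30 + 74 = 104
  {U5} + {B4, A6, P8, X4, G5}: 40 + 49 = 89
  {B4, U5} + {A6, P8, X4, G5}: 53 + 49 = 102
  {A6} + {B4, U5, P8, X4, G5}: 24 + 68 = 92
  {B4, A6} + {U5, P8, X4, G5}: 30 + 65 = 95
  {U5, A6} + {B4, P8, X4, G5}: 53 + 49 = 102
  … (31 splits in total)
  {X4} + {B4, U5, A6, P8, G5}: 16 + 62 = 78  ← best
Best: vehicle 1 00 → X4 → 00 = 16; vehicle 2 00 → U5 → B4 → A6 → G5 → P8 → 00 = 62; combined 78.

Minimum combined distance: 78 m.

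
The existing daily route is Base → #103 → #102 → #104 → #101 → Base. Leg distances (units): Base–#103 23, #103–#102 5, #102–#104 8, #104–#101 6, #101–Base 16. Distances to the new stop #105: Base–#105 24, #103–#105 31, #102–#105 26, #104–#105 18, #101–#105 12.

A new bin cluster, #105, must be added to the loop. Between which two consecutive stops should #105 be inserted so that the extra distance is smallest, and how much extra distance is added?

Adding 20 by placing #105 on the #101–Base leg.

Insertion cost between consecutive stops i–j is d(i,#105) + d(#105,j) − d(i,j):
  between Base and #103: 24 + 31 − 23 = 32
  between #103 and #102: 31 + 26 − 5 = 52
  between #102 and #104: 26 + 18 − 8 = 36
  between #104 and #101: 18 + 12 − 6 = 24
  between #101 and Base: 12 + 24 − 16 = 20
Cheapest insertion is between #101 and Base, adding 20.
New total = 58 + 20 = 78.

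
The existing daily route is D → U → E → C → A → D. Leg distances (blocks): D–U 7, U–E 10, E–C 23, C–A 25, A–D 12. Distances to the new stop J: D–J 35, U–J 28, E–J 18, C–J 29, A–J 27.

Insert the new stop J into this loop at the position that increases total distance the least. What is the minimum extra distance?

Insertion cost between consecutive stops i–j is d(i,J) + d(J,j) − d(i,j):
  between D and U: 35 + 28 − 7 = 56
  between U and E: 28 + 18 − 10 = 36
  between E and C: 18 + 29 − 23 = 24
  between C and A: 29 + 27 − 25 = 31
  between A and D: 27 + 35 − 12 = 50
Cheapest insertion is between E and C, adding 24.
New total = 77 + 24 = 101.

Minimum extra distance: 24 blocks, inserting J between E and C.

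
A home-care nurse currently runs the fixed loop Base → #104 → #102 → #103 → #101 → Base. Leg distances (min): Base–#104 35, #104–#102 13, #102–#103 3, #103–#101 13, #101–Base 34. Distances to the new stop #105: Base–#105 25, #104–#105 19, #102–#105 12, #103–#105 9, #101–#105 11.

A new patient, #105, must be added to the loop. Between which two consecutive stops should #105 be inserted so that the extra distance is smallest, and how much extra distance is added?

Minimum extra distance: 2 min, inserting #105 between #101 and Base.

Insertion cost between consecutive stops i–j is d(i,#105) + d(#105,j) − d(i,j):
  between Base and #104: 25 + 19 − 35 = 9
  between #104 and #102: 19 + 12 − 13 = 18
  between #102 and #103: 12 + 9 − 3 = 18
  between #103 and #101: 9 + 11 − 13 = 7
  between #101 and Base: 11 + 25 − 34 = 2
Cheapest insertion is between #101 and Base, adding 2.
New total = 98 + 2 = 100.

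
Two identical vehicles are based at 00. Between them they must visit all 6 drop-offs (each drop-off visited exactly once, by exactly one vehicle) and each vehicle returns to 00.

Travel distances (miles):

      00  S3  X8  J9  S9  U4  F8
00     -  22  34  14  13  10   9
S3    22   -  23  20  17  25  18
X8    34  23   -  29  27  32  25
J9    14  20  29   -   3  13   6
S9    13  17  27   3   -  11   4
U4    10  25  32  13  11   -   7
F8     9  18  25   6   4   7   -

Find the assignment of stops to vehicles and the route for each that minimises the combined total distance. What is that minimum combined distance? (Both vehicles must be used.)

There are 2^5 − 1 = 31 ways to divide the 6 stops into two non-empty groups. For each, the best each vehicle can do is its own shortest tour through its group:
  {S3} + {X8, J9, S9, U4, F8}: 44 + 86 = 130
  {X8} + {S3, J9, S9, U4, F8}: 68 + 65 = 133
  {S3, X8} + {J9, S9, U4, F8}: 79 + 38 = 117
  {J9} + {S3, X8, S9, U4, F8}: 28 + 93 = 121
  {S3, J9} + {X8, S9, U4, F8}: 56 + 82 = 138
  {X8, J9} + {S3, S9, U4, F8}: 77 + 60 = 137
  … (31 splits in total)
  {U4} + {S3, X8, J9, S9, F8}: 20 + 90 = 110  ← best
Best: vehicle 1 00 → U4 → 00 = 20; vehicle 2 00 → S3 → X8 → J9 → S9 → F8 → 00 = 90; combined 110.

110 miles — the smallest possible combined total.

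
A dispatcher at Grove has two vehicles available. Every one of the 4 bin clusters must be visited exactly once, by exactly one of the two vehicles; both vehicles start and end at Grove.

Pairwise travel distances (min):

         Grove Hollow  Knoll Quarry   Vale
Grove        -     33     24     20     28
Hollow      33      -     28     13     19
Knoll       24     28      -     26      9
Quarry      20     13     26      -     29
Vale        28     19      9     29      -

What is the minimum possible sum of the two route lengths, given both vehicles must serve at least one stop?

125 min — the smallest possible combined total.

Check every non-empty split of the stops between the two vehicles; for each half take its own optimal tour:
  {Hollow} + {Knoll, Quarry, Vale}: 66 + 82 = 148
  {Knoll} + {Hollow, Quarry, Vale}: 48 + 80 = 128
  {Hollow, Knoll} + {Quarry, Vale}: 85 + 77 = 162
  {Quarry} + {Hollow, Knoll, Vale}: 40 + 85 = 125
  {Hollow, Quarry} + {Knoll, Vale}: 66 + 61 = 127
  {Knoll, Quarry} + {Hollow, Vale}: 70 + 80 = 150
  … (7 splits in total)
Best: vehicle 1 Grove → Quarry → Grove = 40; vehicle 2 Grove → Hollow → Vale → Knoll → Grove = 85; combined 125.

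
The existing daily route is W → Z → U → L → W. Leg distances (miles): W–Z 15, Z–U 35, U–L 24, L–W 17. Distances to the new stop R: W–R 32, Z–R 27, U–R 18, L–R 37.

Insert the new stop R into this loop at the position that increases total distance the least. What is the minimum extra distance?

Insertion cost between consecutive stops i–j is d(i,R) + d(R,j) − d(i,j):
  between W and Z: 32 + 27 − 15 = 44
  between Z and U: 27 + 18 − 35 = 10
  between U and L: 18 + 37 − 24 = 31
  between L and W: 37 + 32 − 17 = 52
Cheapest insertion is between Z and U, adding 10.
New total = 91 + 10 = 101.

Adding 10 miles by placing R on the Z–U leg.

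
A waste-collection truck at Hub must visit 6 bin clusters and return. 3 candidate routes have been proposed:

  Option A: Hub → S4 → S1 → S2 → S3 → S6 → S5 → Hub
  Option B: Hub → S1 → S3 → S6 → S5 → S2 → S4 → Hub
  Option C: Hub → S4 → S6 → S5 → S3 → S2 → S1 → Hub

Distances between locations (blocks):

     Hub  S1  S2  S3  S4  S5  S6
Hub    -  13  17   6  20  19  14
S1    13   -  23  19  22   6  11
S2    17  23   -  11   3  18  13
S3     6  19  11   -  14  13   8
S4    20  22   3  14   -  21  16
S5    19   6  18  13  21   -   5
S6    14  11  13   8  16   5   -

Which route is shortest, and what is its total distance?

Shortest is Option B, total 86 blocks.

Option A: 20 + 22 + 23 + 11 + 8 + 5 + 19 = 108
Option B: 13 + 19 + 8 + 5 + 18 + 3 + 20 = 86
Option C: 20 + 16 + 5 + 13 + 11 + 23 + 13 = 101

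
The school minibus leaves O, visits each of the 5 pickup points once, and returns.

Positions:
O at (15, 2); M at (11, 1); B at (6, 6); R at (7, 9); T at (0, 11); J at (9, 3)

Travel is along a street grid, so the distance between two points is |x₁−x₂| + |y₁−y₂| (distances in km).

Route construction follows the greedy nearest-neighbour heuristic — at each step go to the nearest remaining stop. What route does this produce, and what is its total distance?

At O the remaining stops are M 5, J 7, B 13, R 15, T 24; go to M.
At M the remaining stops are J 4, B 10, R 12, T 21; go to J.
At J the remaining stops are B 6, R 8, T 17; go to B.
At B the remaining stops are R 4, T 11; go to R.
At R the remaining stops are T 9; go to T.
Return T→O: 24.
Total = 5 + 4 + 6 + 4 + 9 + 24 = 52.

Nearest-neighbour total = 52 km; route O → M → J → B → R → T → O.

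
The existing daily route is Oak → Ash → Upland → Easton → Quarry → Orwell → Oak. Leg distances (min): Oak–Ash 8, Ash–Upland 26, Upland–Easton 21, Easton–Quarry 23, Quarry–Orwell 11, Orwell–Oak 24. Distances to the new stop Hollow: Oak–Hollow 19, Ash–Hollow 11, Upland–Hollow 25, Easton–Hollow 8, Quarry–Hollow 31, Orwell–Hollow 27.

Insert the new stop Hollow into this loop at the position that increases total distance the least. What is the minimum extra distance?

Insertion cost between consecutive stops i–j is d(i,Hollow) + d(Hollow,j) − d(i,j):
  between Oak and Ash: 19 + 11 − 8 = 22
  between Ash and Upland: 11 + 25 − 26 = 10
  between Upland and Easton: 25 + 8 − 21 = 12
  between Easton and Quarry: 8 + 31 − 23 = 16
  between Quarry and Orwell: 31 + 27 − 11 = 47
  between Orwell and Oak: 27 + 19 − 24 = 22
Cheapest insertion is between Ash and Upland, adding 10.
New total = 113 + 10 = 123.

+10 min — insert Hollow between Ash and Upland.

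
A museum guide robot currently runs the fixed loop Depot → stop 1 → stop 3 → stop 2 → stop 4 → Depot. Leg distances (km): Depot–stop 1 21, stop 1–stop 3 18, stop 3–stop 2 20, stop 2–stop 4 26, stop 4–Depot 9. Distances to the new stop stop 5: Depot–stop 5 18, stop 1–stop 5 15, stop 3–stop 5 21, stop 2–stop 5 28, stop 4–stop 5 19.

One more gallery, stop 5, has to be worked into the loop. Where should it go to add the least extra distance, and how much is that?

+12 km — insert stop 5 between Depot and stop 1.

Insertion cost between consecutive stops i–j is d(i,stop 5) + d(stop 5,j) − d(i,j):
  between Depot and stop 1: 18 + 15 − 21 = 12
  between stop 1 and stop 3: 15 + 21 − 18 = 18
  between stop 3 and stop 2: 21 + 28 − 20 = 29
  between stop 2 and stop 4: 28 + 19 − 26 = 21
  between stop 4 and Depot: 19 + 18 − 9 = 28
Cheapest insertion is between Depot and stop 1, adding 12.
New total = 94 + 12 = 106.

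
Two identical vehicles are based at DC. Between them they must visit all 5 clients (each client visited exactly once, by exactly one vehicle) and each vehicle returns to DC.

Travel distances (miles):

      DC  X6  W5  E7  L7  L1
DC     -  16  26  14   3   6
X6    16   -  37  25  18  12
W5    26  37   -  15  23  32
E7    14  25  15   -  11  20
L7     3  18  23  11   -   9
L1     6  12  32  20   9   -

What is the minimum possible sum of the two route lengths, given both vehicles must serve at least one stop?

Check every non-empty split of the stops between the two vehicles; for each half take its own optimal tour:
  {X6} + {W5, E7, L7, L1}: 32 + 67 = 99
  {W5} + {X6, E7, L7, L1}: 52 + 57 = 109
  {X6, W5} + {E7, L7, L1}: 79 + 40 = 119
  {E7} + {X6, W5, L7, L1}: 28 + 81 = 109
  {X6, E7} + {W5, L7, L1}: 55 + 64 = 119
  {W5, E7} + {X6, L7, L1}: 55 + 39 = 94
  … (15 splits in total)
  {W5, E7, L7} + {X6, L1}: 55 + 34 = 89  ← best
Best: vehicle 1 DC → W5 → E7 → L7 → DC = 55; vehicle 2 DC → X6 → L1 → DC = 34; combined 89.

Minimum combined distance: 89 miles.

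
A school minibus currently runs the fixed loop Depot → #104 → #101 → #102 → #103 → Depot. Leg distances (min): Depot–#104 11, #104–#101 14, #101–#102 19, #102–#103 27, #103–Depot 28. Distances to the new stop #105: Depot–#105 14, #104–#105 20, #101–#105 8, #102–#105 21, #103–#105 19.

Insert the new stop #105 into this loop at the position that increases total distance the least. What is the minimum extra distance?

Insertion cost between consecutive stops i–j is d(i,#105) + d(#105,j) − d(i,j):
  between Depot and #104: 14 + 20 − 11 = 23
  between #104 and #101: 20 + 8 − 14 = 14
  between #101 and #102: 8 + 21 − 19 = 10
  between #102 and #103: 21 + 19 − 27 = 13
  between #103 and Depot: 19 + 14 − 28 = 5
Cheapest insertion is between #103 and Depot, adding 5.
New total = 99 + 5 = 104.

Adding 5 min by placing #105 on the #103–Depot leg.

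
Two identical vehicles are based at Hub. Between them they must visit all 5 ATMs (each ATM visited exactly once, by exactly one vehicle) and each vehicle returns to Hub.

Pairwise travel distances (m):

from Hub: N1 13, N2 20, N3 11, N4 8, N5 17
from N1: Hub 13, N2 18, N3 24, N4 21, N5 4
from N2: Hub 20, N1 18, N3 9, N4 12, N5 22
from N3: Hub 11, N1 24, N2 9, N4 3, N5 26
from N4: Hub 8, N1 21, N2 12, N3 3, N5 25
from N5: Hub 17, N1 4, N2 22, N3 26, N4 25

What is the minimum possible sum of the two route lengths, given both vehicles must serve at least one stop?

Minimum combined distance: 74 m.

There are 2^4 − 1 = 15 ways to divide the 5 stops into two non-empty groups. For each, the best each vehicle can do is its own shortest tour through its group:
  {N1} + {N2, N3, N4, N5}: 26 + 59 = 85
  {N2} + {N1, N3, N4, N5}: 40 + 54 = 94
  {N1, N2} + {N3, N4, N5}: 51 + 54 = 105
  {N3} + {N1, N2, N4, N5}: 22 + 59 = 81
  {N1, N3} + {N2, N4, N5}: 48 + 59 = 107
  {N2, N3} + {N1, N4, N5}: 40 + 50 = 90
  … (15 splits in total)
  {N2, N3, N4} + {N1, N5}: 40 + 34 = 74  ← best
Best: vehicle 1 Hub → N2 → N3 → N4 → Hub = 40; vehicle 2 Hub → N1 → N5 → Hub = 34; combined 74.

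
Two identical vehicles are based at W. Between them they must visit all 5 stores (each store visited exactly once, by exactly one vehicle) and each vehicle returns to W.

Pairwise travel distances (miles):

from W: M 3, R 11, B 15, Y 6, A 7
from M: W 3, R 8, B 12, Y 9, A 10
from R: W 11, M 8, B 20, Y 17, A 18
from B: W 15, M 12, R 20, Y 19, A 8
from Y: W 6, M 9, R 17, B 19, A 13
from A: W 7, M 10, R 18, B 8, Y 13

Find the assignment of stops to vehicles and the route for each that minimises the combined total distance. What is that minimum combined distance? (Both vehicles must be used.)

Check every non-empty split of the stops between the two vehicles; for each half take its own optimal tour:
  {M} + {R, B, Y, A}: 6 + 58 = 64
  {R} + {M, B, Y, A}: 22 + 42 = 64
  {M, R} + {B, Y, A}: 22 + 40 = 62
  {B} + {M, R, Y, A}: 30 + 48 = 78
  {M, B} + {R, Y, A}: 30 + 48 = 78
  {R, B} + {M, Y, A}: 46 + 32 = 78
  … (15 splits in total)
  {Y} + {M, R, B, A}: 12 + 46 = 58  ← best
Best: vehicle 1 W → Y → W = 12; vehicle 2 W → M → R → B → A → W = 46; combined 58.

Minimum combined distance: 58 miles.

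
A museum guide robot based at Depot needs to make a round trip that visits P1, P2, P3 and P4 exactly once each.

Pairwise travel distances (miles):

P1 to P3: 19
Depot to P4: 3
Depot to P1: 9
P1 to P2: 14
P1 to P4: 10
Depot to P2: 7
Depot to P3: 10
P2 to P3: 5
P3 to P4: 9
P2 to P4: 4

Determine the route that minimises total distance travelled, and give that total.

38 miles — the shortest possible round trip.

Depot-P1-P2-P3-P4-Depot: 9+14+5+9+3 = 40
Depot-P1-P2-P4-P3-Depot: 9+14+4+9+10 = 46
Depot-P1-P3-P2-P4-Depot: 9+19+5+4+3 = 40
Depot-P1-P3-P4-P2-Depot: 9+19+9+4+7 = 48
Depot-P1-P4-P2-P3-Depot: 9+10+4+5+10 = 38
Depot-P1-P4-P3-P2-Depot: 9+10+9+5+7 = 40
Depot-P2-P1-P3-P4-Depot: 7+14+19+9+3 = 52
Depot-P2-P1-P4-P3-Depot: 7+14+10+9+10 = 50
Depot-P2-P3-P1-P4-Depot: 7+5+19+10+3 = 44
Depot-P2-P4-P1-P3-Depot: 7+4+10+19+10 = 50
Depot-P3-P1-P2-P4-Depot: 10+19+14+4+3 = 50
Depot-P3-P2-P1-P4-Depot: 10+5+14+10+3 = 42
The minimum is 38.
One optimal route: Depot → P1 → P4 → P2 → P3 → Depot (or its reverse).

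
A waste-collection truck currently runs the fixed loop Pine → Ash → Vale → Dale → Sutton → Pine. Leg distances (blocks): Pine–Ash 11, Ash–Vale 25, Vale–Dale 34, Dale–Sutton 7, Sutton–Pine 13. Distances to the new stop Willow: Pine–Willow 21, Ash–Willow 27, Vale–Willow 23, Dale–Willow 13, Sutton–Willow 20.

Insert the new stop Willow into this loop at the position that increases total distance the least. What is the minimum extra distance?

Minimum extra distance: 2 blocks, inserting Willow between Vale and Dale.

Insertion cost between consecutive stops i–j is d(i,Willow) + d(Willow,j) − d(i,j):
  between Pine and Ash: 21 + 27 − 11 = 37
  between Ash and Vale: 27 + 23 − 25 = 25
  between Vale and Dale: 23 + 13 − 34 = 2
  between Dale and Sutton: 13 + 20 − 7 = 26
  between Sutton and Pine: 20 + 21 − 13 = 28
Cheapest insertion is between Vale and Dale, adding 2.
New total = 90 + 2 = 92.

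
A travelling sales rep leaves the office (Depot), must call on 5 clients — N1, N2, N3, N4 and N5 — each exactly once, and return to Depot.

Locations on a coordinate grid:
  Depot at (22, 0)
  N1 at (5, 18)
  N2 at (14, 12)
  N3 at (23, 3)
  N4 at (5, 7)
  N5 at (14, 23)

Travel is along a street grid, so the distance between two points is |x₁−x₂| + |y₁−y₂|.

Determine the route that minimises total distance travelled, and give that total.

Depot-N1-N2-N3-N4-N5-Depot: 35+15+18+22+25+31 = 146
Depot-N1-N2-N3-N5-N4-Depot: 35+15+18+29+25+24 = 146
Depot-N1-N2-N4-N3-N5-Depot: 35+15+14+22+29+31 = 146
Depot-N1-N2-N4-N5-N3-Depot: 35+15+14+25+29+4 = 122
Depot-N1-N2-N5-N3-N4-Depot: 35+15+11+29+22+24 = 136
Depot-N1-N2-N5-N4-N3-Depot: 35+15+11+25+22+4 = 112
Depot-N1-N3-N2-N4-N5-Depot: 35+33+18+14+25+31 = 156
Depot-N1-N3-N2-N5-N4-Depot: 35+33+18+11+25+24 = 146
Depot-N1-N3-N4-N2-N5-Depot: 35+33+22+14+11+31 = 146
Depot-N1-N3-N4-N5-N2-Depot: 35+33+22+25+11+20 = 146
Depot-N1-N3-N5-N2-N4-Depot: 35+33+29+11+14+24 = 146
Depot-N1-N3-N5-N4-N2-Depot: 35+33+29+25+14+20 = 156
Depot-N1-N4-N2-N3-N5-Depot: 35+11+14+18+29+31 = 138
Depot-N1-N4-N2-N5-N3-Depot: 35+11+14+11+29+4 = 104
… (46 more)
Depot-N2-N5-N1-N4-N3-Depot: 20+11+14+11+22+4 = 82  ← best
The minimum is 82.
One optimal route: Depot → N2 → N5 → N1 → N4 → N3 → Depot (or its reverse).

Minimum total distance: 82.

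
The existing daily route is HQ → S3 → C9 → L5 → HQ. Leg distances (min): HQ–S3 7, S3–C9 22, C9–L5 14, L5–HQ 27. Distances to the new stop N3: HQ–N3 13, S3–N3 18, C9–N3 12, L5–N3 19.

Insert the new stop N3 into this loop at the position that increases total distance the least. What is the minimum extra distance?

Insertion cost between consecutive stops i–j is d(i,N3) + d(N3,j) − d(i,j):
  between HQ and S3: 13 + 18 − 7 = 24
  between S3 and C9: 18 + 12 − 22 = 8
  between C9 and L5: 12 + 19 − 14 = 17
  between L5 and HQ: 19 + 13 − 27 = 5
Cheapest insertion is between L5 and HQ, adding 5.
New total = 70 + 5 = 75.

Adding 5 min by placing N3 on the L5–HQ leg.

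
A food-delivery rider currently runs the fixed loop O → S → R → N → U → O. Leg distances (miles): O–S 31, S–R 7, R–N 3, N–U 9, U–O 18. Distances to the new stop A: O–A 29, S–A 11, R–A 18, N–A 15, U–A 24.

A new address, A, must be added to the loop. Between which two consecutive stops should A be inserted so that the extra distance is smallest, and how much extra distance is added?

Insertion cost between consecutive stops i–j is d(i,A) + d(A,j) − d(i,j):
  between O and S: 29 + 11 − 31 = 9
  between S and R: 11 + 18 − 7 = 22
  between R and N: 18 + 15 − 3 = 30
  between N and U: 15 + 24 − 9 = 30
  between U and O: 24 + 29 − 18 = 35
Cheapest insertion is between O and S, adding 9.
New total = 68 + 9 = 77.

Minimum extra distance: 9 miles, inserting A between O and S.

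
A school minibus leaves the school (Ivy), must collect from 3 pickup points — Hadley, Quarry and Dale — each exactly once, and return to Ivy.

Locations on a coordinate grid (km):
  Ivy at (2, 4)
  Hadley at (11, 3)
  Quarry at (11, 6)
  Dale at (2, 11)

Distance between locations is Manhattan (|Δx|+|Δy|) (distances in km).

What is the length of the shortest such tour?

Ivy → Hadley → Quarry → Dale → Ivy: 10+3+14+7 = 34
Ivy → Hadley → Dale → Quarry → Ivy: 10+17+14+11 = 52
Ivy → Quarry → Hadley → Dale → Ivy: 11+3+17+7 = 38
The minimum is 34.
One optimal route: Ivy → Hadley → Quarry → Dale → Ivy (or its reverse).

Shortest round trip = 34 km.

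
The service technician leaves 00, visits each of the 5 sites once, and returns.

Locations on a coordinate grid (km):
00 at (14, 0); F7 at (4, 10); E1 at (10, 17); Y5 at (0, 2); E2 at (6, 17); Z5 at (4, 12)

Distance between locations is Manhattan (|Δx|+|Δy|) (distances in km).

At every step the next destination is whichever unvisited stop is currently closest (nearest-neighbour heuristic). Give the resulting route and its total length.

00 → [Y5:16 / F7:20 / E1:21 / Z5:22 / E2:25] → Y5 (16)
Y5 → [F7:12 / Z5:14 / E2:21 / E1:25] → F7 (12)
F7 → [Z5:2 / E2:9 / E1:13] → Z5 (2)
Z5 → [E2:7 / E1:11] → E2 (7)
E2 → [E1:4] → E1 (4)
Return E1→00: 21.
Total = 16 + 12 + 2 + 7 + 4 + 21 = 62.

Total distance 62 km via the nearest-neighbour route 00 → Y5 → F7 → Z5 → E2 → E1 → 00.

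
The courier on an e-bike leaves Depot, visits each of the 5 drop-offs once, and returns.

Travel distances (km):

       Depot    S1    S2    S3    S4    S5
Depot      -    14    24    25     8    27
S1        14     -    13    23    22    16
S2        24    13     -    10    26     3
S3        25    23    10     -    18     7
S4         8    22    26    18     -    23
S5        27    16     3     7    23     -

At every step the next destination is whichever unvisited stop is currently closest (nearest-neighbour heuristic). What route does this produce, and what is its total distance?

At Depot the remaining stops are S4 8, S1 14, S2 24, S3 25, S5 27; go to S4.
At S4 the remaining stops are S3 18, S1 22, S5 23, S2 26; go to S3.
At S3 the remaining stops are S5 7, S2 10, S1 23; go to S5.
At S5 the remaining stops are S2 3, S1 16; go to S2.
At S2 the remaining stops are S1 13; go to S1.
Return S1→Depot: 14.
Total = 8 + 18 + 7 + 3 + 13 + 14 = 63.

Total distance 63 km via the nearest-neighbour route Depot → S4 → S3 → S5 → S2 → S1 → Depot.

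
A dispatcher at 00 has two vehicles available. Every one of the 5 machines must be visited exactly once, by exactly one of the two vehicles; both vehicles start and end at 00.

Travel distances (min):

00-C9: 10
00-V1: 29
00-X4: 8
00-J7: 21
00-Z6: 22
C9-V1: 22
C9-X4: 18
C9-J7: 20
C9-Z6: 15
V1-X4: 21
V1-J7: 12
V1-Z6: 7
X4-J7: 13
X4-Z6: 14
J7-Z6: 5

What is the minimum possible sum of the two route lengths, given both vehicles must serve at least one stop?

81 min — the smallest possible combined total.

There are 2^4 − 1 = 15 ways to divide the 5 stops into two non-empty groups. For each, the best each vehicle can do is its own shortest tour through its group:
  {C9} + {V1, X4, J7, Z6}: 20 + 62 = 82
  {V1} + {C9, X4, J7, Z6}: 58 + 51 = 109
  {C9, V1} + {X4, J7, Z6}: 61 + 48 = 109
  {X4} + {C9, V1, J7, Z6}: 16 + 65 = 81
  {C9, X4} + {V1, J7, Z6}: 36 + 62 = 98
  {V1, X4} + {C9, J7, Z6}: 58 + 51 = 109
  … (15 splits in total)
Best: vehicle 1 00 → X4 → 00 = 16; vehicle 2 00 → C9 → V1 → Z6 → J7 → 00 = 65; combined 81.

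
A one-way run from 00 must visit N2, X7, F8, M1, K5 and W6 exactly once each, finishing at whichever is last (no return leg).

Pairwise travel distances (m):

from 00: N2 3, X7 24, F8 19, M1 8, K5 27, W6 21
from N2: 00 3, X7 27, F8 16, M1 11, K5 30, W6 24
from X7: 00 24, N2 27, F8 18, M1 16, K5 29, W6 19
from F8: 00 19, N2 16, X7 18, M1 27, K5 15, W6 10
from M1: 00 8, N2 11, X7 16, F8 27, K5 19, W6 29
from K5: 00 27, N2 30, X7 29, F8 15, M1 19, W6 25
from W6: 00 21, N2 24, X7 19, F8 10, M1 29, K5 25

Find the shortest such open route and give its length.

There are 6! = 720 possible orderings.
00 → N2 → X7 → F8 → M1 → K5 → W6: 3+27+18+27+19+25 = 119
00 → N2 → X7 → F8 → M1 → W6 → K5: 3+27+18+27+29+25 = 129
00 → N2 → X7 → F8 → K5 → M1 → W6: 3+27+18+15+19+29 = 111
00 → N2 → X7 → F8 → K5 → W6 → M1: 3+27+18+15+25+29 = 117
00 → N2 → X7 → F8 → W6 → M1 → K5: 3+27+18+10+29+19 = 106
00 → N2 → X7 → F8 → W6 → K5 → M1: 3+27+18+10+25+19 = 102
00 → N2 → X7 → M1 → F8 → K5 → W6: 3+27+16+27+15+25 = 113
00 → N2 → X7 → M1 → F8 → W6 → K5: 3+27+16+27+10+25 = 108
… (712 more)
00 → N2 → M1 → X7 → W6 → F8 → K5: 3+11+16+19+10+15 = 74  ← best
The minimum is 74.
One shortest path: 00 → N2 → M1 → X7 → W6 → F8 → K5.

Shortest open route: 74 m.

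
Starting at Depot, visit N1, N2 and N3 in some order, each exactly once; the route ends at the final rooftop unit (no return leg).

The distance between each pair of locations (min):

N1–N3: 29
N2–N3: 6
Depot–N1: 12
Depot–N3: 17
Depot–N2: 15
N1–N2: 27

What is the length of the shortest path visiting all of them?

There are 3! = 6 possible orderings.
Depot - N1 - N2 - N3: 12+27+6 = 45
Depot - N1 - N3 - N2: 12+29+6 = 47
Depot - N2 - N1 - N3: 15+27+29 = 71
Depot - N2 - N3 - N1: 15+6+29 = 50
Depot - N3 - N1 - N2: 17+29+27 = 73
Depot - N3 - N2 - N1: 17+6+27 = 50
The minimum is 45.
One shortest path: Depot → N1 → N2 → N3.

Minimum one-way distance = 45 min.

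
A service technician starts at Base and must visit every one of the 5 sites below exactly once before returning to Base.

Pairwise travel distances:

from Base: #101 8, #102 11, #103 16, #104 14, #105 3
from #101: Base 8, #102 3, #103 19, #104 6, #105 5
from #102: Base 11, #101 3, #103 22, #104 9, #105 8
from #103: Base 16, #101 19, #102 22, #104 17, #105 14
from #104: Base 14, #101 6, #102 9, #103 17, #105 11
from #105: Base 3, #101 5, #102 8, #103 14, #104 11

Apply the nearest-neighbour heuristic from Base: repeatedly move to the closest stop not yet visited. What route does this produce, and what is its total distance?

Base → [#105:3 / #101:8 / #102:11 / #104:14 / #103:16] → #105 (3)
#105 → [#101:5 / #102:8 / #104:11 / #103:14] → #101 (5)
#101 → [#102:3 / #104:6 / #103:19] → #102 (3)
#102 → [#104:9 / #103:22] → #104 (9)
#104 → [#103:17] → #103 (17)
Return #103→Base: 16.
Total = 3 + 5 + 3 + 9 + 17 + 16 = 53.

53 along Base → #105 → #101 → #102 → #104 → #103 → Base.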